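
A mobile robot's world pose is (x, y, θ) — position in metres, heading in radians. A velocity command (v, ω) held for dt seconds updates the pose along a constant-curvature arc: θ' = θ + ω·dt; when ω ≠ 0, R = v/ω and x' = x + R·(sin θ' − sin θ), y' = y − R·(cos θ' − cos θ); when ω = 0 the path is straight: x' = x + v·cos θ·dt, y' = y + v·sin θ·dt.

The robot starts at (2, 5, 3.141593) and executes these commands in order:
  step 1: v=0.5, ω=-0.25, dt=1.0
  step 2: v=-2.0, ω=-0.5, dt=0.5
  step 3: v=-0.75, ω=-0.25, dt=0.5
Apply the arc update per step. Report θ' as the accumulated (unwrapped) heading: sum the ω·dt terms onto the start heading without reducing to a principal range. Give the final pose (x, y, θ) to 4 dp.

(2.7503, 4.4970, 2.5166)

step 1: θ'=2.8916 (R=-2.0000) → pose (1.5052, 5.0622, 2.8916)
step 2: θ'=2.6416 (R=4.0000) → pose (2.4333, 4.6969, 2.6416)
step 3: θ'=2.5166 (R=3.0000) → pose (2.7503, 4.4970, 2.5166)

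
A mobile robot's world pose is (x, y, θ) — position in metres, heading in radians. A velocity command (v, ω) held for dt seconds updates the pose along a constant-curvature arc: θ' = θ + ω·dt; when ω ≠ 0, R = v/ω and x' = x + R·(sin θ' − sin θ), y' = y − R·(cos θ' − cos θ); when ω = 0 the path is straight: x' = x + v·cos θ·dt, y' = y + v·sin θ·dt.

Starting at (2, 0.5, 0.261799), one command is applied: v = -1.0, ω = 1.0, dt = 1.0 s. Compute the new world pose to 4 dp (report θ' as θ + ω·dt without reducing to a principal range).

θ' = 0.2618 + 1.0·1.0 = 1.2618
R = v/ω = -1.0/1.0 = -1.0000
x' = 2 + -1.0000·(sin 1.2618 − sin 0.2618) = 1.3062
y' = 0.5 − -1.0000·(cos 1.2618 − cos 0.2618) = -0.1618

(1.3062, -0.1618, 1.2618)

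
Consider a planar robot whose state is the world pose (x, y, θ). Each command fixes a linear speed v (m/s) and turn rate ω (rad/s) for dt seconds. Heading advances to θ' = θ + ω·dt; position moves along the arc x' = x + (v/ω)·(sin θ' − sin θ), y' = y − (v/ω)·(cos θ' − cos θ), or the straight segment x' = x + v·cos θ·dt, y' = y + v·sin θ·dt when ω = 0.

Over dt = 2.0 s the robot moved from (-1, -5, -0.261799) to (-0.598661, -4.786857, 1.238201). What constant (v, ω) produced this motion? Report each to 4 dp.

v = 0.2500, ω = 0.7500

Δθ = 1.238201 − -0.261799 = 1.500000
ω = Δθ/dt = 1.500000/2.0 = 0.7500
R = Δx/(sin θ' − sin θ) = 0.3333
v = R·ω = 0.3333·0.7500 = 0.2500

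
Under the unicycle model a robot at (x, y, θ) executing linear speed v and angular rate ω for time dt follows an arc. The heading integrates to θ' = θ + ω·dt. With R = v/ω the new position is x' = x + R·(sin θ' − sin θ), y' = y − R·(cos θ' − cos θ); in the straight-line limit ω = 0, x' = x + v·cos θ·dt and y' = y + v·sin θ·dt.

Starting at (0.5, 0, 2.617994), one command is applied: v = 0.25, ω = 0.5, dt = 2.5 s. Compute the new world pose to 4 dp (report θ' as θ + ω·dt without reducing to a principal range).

(-0.0821, -0.0592, 3.8680)

θ' = 2.6180 + 0.5·2.5 = 3.8680
R = v/ω = 0.25/0.5 = 0.5000
x' = 0.5 + 0.5000·(sin 3.8680 − sin 2.6180) = -0.0821
y' = 0 − 0.5000·(cos 3.8680 − cos 2.6180) = -0.0592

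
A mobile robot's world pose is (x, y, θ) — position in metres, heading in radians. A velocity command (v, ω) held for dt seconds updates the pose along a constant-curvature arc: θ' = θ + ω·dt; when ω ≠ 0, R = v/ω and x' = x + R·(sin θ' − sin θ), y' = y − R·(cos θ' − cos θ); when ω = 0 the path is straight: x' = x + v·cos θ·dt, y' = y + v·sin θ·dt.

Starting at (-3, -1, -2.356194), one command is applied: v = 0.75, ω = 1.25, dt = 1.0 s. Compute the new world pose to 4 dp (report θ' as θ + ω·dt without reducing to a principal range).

(-3.1121, -1.6931, -1.1062)

θ' = -2.3562 + 1.25·1.0 = -1.1062
R = v/ω = 0.75/1.25 = 0.6000
x' = -3 + 0.6000·(sin -1.1062 − sin -2.3562) = -3.1121
y' = -1 − 0.6000·(cos -1.1062 − cos -2.3562) = -1.6931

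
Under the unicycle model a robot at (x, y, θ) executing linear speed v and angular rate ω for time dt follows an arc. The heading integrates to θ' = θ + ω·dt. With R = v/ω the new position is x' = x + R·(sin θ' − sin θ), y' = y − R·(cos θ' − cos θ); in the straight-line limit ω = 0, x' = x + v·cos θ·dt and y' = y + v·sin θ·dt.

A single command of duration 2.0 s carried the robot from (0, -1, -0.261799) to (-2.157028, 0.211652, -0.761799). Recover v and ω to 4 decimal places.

Δθ = -0.761799 − -0.261799 = -0.500000
ω = Δθ/dt = -0.500000/2.0 = -0.2500
R = Δx/(sin θ' − sin θ) = 5.0000
v = R·ω = 5.0000·-0.2500 = -1.2500

v = -1.2500, ω = -0.2500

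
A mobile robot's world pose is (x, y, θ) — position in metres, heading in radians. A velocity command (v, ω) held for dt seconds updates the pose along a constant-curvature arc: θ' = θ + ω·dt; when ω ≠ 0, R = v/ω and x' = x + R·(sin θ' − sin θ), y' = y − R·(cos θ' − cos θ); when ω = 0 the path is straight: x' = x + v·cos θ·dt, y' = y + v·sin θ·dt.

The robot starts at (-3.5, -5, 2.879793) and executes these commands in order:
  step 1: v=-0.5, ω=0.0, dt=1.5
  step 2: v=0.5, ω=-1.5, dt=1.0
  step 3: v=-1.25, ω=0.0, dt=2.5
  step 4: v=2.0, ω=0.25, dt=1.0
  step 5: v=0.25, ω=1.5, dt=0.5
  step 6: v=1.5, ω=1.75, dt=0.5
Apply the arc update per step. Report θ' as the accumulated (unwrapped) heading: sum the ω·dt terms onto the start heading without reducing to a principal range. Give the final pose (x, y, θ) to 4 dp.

(-4.2180, -5.5444, 3.2548)

step 1: θ'=2.8798 (straight) → pose (-2.7756, -5.1941, 2.8798)
step 2: θ'=1.3798 (R=-0.3333) → pose (-3.0166, -4.8089, 1.3798)
step 3: θ'=1.3798 (straight) → pose (-3.6098, -7.8770, 1.3798)
step 4: θ'=1.6298 (R=8.0000) → pose (-3.4782, -5.8866, 1.6298)
step 5: θ'=2.3798 (R=0.1667) → pose (-3.5296, -5.7758, 2.3798)
step 6: θ'=3.2548 (R=0.8571) → pose (-4.2180, -5.5444, 3.2548)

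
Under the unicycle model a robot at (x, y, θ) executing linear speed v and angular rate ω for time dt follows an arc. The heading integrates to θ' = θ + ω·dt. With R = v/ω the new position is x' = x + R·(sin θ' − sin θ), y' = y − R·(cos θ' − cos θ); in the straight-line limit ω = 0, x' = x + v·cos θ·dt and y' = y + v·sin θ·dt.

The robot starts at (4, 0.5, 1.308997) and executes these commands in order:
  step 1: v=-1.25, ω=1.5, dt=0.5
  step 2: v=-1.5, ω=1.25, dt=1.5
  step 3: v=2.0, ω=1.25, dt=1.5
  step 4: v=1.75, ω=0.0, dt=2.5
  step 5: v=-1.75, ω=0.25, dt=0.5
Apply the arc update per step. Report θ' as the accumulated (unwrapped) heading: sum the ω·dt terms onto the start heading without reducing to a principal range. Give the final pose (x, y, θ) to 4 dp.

step 1: θ'=2.0590 (R=-0.8333) → pose (4.0690, -0.1065, 2.0590)
step 2: θ'=3.9340 (R=-1.2000) → pose (5.9832, -0.3863, 3.9340)
step 3: θ'=5.8090 (R=1.6000) → pose (6.3919, -2.9331, 5.8090)
step 4: θ'=5.8090 (straight) → pose (10.2842, -4.9308, 5.8090)
step 5: θ'=5.9340 (R=-7.0000) → pose (9.4828, -4.5809, 5.9340)

(9.4828, -4.5809, 5.9340)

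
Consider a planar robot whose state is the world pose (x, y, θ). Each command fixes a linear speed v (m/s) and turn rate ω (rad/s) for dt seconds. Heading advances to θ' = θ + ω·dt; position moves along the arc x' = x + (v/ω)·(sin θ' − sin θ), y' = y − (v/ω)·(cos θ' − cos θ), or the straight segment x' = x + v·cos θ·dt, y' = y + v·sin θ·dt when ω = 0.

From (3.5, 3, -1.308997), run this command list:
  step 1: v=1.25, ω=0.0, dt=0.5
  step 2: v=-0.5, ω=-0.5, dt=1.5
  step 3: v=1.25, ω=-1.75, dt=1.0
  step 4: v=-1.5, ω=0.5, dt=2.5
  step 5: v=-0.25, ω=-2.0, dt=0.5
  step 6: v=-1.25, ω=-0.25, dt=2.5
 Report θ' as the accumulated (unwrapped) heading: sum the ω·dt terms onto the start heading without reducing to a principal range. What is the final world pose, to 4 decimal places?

step 1: θ'=-1.3090 (straight) → pose (3.6618, 2.3963, -1.3090)
step 2: θ'=-2.0590 (R=1.0000) → pose (3.7445, 3.1242, -2.0590)
step 3: θ'=-3.8090 (R=-0.7143) → pose (2.6716, 2.8982, -3.8090)
step 4: θ'=-2.5590 (R=-3.0000) → pose (6.1790, 2.7493, -2.5590)
step 5: θ'=-3.5590 (R=0.1250) → pose (6.2984, 2.7592, -3.5590)
step 6: θ'=-4.1840 (R=5.0000) → pose (8.5896, 0.7092, -4.1840)

(8.5896, 0.7092, -4.1840)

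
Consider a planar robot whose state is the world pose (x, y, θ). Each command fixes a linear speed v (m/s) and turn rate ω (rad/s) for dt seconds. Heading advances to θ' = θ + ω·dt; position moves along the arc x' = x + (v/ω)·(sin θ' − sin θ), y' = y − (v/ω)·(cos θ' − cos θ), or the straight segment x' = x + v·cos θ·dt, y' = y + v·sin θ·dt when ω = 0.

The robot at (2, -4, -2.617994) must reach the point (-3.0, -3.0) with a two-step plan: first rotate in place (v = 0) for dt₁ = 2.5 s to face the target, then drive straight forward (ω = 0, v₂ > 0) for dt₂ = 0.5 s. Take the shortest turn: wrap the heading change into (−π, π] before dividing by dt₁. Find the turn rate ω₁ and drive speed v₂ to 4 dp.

ω₁ = -0.2884, v₂ = 10.1980

heading to target = atan2(-3−-4, -3−2) = 2.9442
Δθ = wrap(2.9442 − -2.6180) = -0.7210; ω₁ = Δθ/dt₁ = -0.2884
distance = √((-3−2)² + (-3−-4)²) = 5.0990; v₂ = distance/dt₂ = 10.1980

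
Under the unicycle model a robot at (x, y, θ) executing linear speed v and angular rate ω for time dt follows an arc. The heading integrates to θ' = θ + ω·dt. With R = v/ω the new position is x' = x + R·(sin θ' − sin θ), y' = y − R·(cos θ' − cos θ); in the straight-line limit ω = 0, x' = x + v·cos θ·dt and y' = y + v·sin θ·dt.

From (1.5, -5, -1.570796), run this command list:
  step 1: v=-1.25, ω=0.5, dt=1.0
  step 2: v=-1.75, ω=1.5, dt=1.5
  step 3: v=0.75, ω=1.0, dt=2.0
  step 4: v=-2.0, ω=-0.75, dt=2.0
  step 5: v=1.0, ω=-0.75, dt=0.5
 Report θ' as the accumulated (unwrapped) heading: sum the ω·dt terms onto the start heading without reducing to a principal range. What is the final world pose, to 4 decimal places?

(1.1609, -4.7605, 1.3042)

step 1: θ'=-1.0708 (R=-2.5000) → pose (1.1940, -3.8014, -1.0708)
step 2: θ'=1.1792 (R=-1.1667) → pose (-0.9082, -3.9155, 1.1792)
step 3: θ'=3.1792 (R=0.7500) → pose (-1.6297, -2.8798, 3.1792)
step 4: θ'=1.6792 (R=2.6667) → pose (1.1216, -5.2560, 1.6792)
step 5: θ'=1.3042 (R=-1.3333) → pose (1.1609, -4.7605, 1.3042)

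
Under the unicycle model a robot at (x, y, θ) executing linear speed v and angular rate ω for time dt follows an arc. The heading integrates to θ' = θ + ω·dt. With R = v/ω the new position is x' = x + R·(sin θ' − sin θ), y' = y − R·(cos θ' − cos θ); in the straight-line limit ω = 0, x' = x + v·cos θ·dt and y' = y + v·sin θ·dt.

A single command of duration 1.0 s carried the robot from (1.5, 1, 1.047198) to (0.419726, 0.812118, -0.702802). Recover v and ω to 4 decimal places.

v = -1.2500, ω = -1.7500

Δθ = -0.702802 − 1.047198 = -1.750000
ω = Δθ/dt = -1.750000/1.0 = -1.7500
R = Δx/(sin θ' − sin θ) = 0.7143
v = R·ω = 0.7143·-1.7500 = -1.2500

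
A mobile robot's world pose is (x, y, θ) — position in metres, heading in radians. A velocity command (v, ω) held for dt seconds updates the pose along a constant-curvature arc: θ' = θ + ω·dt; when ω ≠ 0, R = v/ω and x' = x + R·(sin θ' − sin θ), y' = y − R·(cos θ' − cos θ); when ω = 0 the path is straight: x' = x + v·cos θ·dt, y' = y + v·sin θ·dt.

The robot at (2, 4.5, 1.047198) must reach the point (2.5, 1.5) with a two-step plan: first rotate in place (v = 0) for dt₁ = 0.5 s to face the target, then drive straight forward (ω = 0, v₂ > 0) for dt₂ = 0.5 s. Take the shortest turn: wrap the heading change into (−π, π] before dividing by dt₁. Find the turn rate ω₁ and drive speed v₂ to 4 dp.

ω₁ = -4.9057, v₂ = 6.0828

heading to target = atan2(1.5−4.5, 2.5−2) = -1.4056
Δθ = wrap(-1.4056 − 1.0472) = -2.4528; ω₁ = Δθ/dt₁ = -4.9057
distance = √((2.5−2)² + (1.5−4.5)²) = 3.0414; v₂ = distance/dt₂ = 6.0828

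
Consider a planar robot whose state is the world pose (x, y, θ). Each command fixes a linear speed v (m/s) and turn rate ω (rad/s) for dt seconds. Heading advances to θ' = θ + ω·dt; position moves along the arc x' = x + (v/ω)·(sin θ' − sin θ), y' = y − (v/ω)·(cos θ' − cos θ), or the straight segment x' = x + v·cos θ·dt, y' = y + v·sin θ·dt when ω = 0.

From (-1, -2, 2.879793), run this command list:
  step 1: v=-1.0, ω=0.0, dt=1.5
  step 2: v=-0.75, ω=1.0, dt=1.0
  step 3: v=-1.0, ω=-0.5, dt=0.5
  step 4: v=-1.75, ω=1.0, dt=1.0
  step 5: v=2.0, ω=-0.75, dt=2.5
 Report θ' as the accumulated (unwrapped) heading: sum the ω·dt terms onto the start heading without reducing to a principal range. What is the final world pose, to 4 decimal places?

step 1: θ'=2.8798 (straight) → pose (0.4489, -2.3882, 2.8798)
step 2: θ'=3.8798 (R=-0.7500) → pose (1.1477, -2.2185, 3.8798)
step 3: θ'=3.6298 (R=2.0000) → pose (1.5556, -1.9316, 3.6298)
step 4: θ'=4.6298 (R=-1.7500) → pose (2.4788, -0.5304, 4.6298)
step 5: θ'=2.7548 (R=-2.6667) → pose (-1.1847, -2.7800, 2.7548)

(-1.1847, -2.7800, 2.7548)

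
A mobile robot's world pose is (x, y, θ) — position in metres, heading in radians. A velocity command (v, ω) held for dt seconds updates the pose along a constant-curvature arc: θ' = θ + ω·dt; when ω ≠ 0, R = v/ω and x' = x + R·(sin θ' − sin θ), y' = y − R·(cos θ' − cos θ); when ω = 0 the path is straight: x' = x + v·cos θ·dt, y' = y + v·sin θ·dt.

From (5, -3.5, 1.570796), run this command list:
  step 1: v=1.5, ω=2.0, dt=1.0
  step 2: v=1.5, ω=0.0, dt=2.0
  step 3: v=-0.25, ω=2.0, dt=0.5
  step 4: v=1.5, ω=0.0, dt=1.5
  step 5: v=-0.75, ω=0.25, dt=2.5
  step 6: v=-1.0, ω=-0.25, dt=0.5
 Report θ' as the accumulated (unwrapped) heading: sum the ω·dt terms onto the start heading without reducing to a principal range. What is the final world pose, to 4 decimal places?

(0.4463, -3.9241, 5.0708)

step 1: θ'=3.5708 (R=0.7500) → pose (3.9379, -2.8180, 3.5708)
step 2: θ'=3.5708 (straight) → pose (1.2100, -4.0665, 3.5708)
step 3: θ'=4.5708 (R=-0.1250) → pose (1.2817, -3.9704, 4.5708)
step 4: θ'=4.5708 (straight) → pose (0.9642, -6.1979, 4.5708)
step 5: θ'=5.1958 (R=-3.0000) → pose (0.6505, -4.3802, 5.1958)
step 6: θ'=5.0708 (R=4.0000) → pose (0.4463, -3.9241, 5.0708)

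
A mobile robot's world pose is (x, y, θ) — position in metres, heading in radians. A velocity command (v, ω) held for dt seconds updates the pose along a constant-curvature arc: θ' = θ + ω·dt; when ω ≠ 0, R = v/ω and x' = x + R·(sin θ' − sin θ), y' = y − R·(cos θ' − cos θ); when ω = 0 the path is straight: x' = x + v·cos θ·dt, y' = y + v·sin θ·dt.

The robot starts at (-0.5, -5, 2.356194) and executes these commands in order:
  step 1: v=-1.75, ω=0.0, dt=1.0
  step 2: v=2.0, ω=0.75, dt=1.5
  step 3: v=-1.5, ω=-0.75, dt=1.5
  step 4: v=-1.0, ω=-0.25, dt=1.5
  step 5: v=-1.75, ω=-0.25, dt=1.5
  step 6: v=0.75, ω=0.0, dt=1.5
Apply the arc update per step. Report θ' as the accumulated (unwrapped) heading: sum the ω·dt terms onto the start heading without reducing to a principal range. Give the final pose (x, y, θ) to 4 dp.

step 1: θ'=2.3562 (straight) → pose (0.7374, -6.2374, 2.3562)
step 2: θ'=3.4812 (R=2.6667) → pose (-2.0365, -5.6087, 3.4812)
step 3: θ'=2.3562 (R=2.0000) → pose (0.0440, -6.0803, 2.3562)
step 4: θ'=1.9812 (R=4.0000) → pose (0.8834, -7.3128, 1.9812)
step 5: θ'=1.6062 (R=7.0000) → pose (1.4603, -9.8579, 1.6062)
step 6: θ'=1.6062 (straight) → pose (1.4204, -8.7336, 1.6062)

(1.4204, -8.7336, 1.6062)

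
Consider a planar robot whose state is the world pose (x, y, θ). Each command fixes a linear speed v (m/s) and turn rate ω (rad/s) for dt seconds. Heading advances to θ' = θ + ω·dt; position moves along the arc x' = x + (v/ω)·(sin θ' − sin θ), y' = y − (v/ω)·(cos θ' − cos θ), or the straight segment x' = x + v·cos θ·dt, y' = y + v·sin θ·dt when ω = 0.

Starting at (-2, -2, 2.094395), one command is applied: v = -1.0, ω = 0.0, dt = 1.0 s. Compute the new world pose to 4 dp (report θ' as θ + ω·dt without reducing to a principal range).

θ' = 2.0944 + 0.0·1.0 = 2.0944
ω = 0 → straight: x' = -2 + -1.0·cos(2.0944)·1.0 = -1.5000
y' = -2 + -1.0·sin(2.0944)·1.0 = -2.8660

(-1.5000, -2.8660, 2.0944)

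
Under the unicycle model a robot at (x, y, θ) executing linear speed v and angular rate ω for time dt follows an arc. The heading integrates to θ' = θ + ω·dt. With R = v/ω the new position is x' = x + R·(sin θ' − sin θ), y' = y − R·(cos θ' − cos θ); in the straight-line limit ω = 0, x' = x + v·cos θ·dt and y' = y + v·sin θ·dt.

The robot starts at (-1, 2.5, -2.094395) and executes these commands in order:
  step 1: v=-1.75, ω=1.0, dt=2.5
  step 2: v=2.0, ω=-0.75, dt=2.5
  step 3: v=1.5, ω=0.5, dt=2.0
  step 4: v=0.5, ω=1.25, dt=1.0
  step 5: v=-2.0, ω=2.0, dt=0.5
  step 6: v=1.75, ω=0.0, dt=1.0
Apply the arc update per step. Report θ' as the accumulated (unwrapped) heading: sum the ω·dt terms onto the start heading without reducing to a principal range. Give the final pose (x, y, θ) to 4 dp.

step 1: θ'=0.4056 (R=-1.7500) → pose (-3.2061, 4.9830, 0.4056)
step 2: θ'=-1.4694 (R=-2.6667) → pose (0.4991, 2.8026, -1.4694)
step 3: θ'=-0.4694 (R=3.0000) → pose (2.1267, 0.4308, -0.4694)
step 4: θ'=0.7806 (R=0.4000) → pose (2.5891, 0.5033, 0.7806)
step 5: θ'=1.7806 (R=-1.0000) → pose (2.3147, -0.4154, 1.7806)
step 6: θ'=1.7806 (straight) → pose (1.9503, 1.2962, 1.7806)

(1.9503, 1.2962, 1.7806)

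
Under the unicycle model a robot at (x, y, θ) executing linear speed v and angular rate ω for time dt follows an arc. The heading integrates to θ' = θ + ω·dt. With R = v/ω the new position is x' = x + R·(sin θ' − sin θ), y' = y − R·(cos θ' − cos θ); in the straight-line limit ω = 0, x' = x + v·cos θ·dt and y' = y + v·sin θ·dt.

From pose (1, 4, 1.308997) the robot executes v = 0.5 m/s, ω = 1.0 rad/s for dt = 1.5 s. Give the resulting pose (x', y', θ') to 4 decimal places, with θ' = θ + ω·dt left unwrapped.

(0.6803, 4.6020, 2.8090)

θ' = 1.3090 + 1.0·1.5 = 2.8090
R = v/ω = 0.5/1.0 = 0.5000
x' = 1 + 0.5000·(sin 2.8090 − sin 1.3090) = 0.6803
y' = 4 − 0.5000·(cos 2.8090 − cos 1.3090) = 4.6020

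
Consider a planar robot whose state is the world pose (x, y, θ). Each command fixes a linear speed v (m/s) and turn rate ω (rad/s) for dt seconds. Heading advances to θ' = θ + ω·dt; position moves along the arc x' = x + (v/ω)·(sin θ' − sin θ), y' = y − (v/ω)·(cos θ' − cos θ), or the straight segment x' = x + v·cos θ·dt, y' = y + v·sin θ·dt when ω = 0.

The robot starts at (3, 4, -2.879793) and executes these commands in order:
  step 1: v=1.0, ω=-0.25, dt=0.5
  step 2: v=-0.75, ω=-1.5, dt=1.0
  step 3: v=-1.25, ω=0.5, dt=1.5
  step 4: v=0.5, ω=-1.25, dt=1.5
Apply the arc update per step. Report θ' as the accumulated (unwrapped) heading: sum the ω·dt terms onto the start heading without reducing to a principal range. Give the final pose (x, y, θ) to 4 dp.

step 1: θ'=-3.0048 (R=-4.0000) → pose (2.5102, 3.9011, -3.0048)
step 2: θ'=-4.5048 (R=0.5000) → pose (3.0677, 3.5088, -4.5048)
step 3: θ'=-3.7548 (R=-2.5000) → pose (4.0753, 1.9795, -3.7548)
step 4: θ'=-5.6298 (R=-0.4000) → pose (4.0623, 2.6243, -5.6298)

(4.0623, 2.6243, -5.6298)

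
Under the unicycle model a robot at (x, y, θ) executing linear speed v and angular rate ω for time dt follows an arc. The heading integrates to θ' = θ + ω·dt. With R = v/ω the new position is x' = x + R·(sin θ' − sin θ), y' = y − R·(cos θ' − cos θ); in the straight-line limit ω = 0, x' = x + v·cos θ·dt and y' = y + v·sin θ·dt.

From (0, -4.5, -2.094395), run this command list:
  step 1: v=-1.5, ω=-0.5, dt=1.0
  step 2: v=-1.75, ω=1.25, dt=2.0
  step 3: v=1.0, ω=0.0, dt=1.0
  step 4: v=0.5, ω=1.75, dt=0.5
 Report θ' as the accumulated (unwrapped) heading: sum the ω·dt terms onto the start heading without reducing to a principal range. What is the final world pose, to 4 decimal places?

step 1: θ'=-2.5944 (R=3.0000) → pose (1.0372, -3.4380, -2.5944)
step 2: θ'=-0.0944 (R=-1.4000) → pose (0.4407, -0.8487, -0.0944)
step 3: θ'=-0.0944 (straight) → pose (1.4363, -0.9429, -0.0944)
step 4: θ'=0.7806 (R=0.2857) → pose (1.6643, -0.8615, 0.7806)

(1.6643, -0.8615, 0.7806)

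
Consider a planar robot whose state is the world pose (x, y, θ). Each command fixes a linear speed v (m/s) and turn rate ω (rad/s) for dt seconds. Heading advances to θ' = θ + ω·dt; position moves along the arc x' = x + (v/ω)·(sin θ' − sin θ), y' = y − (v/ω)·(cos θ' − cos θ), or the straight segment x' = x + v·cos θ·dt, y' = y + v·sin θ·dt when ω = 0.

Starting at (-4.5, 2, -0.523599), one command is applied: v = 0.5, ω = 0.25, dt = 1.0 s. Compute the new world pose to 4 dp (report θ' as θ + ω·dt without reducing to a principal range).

(-4.0404, 1.8064, -0.2736)

θ' = -0.5236 + 0.25·1.0 = -0.2736
R = v/ω = 0.5/0.25 = 2.0000
x' = -4.5 + 2.0000·(sin -0.2736 − sin -0.5236) = -4.0404
y' = 2 − 2.0000·(cos -0.2736 − cos -0.5236) = 1.8064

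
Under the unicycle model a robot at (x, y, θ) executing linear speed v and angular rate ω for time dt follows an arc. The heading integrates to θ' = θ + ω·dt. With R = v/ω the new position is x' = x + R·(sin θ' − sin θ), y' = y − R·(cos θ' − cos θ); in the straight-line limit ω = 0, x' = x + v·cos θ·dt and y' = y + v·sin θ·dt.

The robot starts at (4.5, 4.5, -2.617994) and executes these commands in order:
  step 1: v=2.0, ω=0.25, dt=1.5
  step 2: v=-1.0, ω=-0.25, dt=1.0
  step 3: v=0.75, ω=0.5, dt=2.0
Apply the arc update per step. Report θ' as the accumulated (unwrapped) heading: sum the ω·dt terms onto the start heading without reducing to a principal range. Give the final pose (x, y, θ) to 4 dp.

(2.3645, 1.9384, -1.4930)

step 1: θ'=-2.2430 (R=8.0000) → pose (2.2404, 2.5535, -2.2430)
step 2: θ'=-2.4930 (R=4.0000) → pose (2.9539, 3.2503, -2.4930)
step 3: θ'=-1.4930 (R=1.5000) → pose (2.3645, 1.9384, -1.4930)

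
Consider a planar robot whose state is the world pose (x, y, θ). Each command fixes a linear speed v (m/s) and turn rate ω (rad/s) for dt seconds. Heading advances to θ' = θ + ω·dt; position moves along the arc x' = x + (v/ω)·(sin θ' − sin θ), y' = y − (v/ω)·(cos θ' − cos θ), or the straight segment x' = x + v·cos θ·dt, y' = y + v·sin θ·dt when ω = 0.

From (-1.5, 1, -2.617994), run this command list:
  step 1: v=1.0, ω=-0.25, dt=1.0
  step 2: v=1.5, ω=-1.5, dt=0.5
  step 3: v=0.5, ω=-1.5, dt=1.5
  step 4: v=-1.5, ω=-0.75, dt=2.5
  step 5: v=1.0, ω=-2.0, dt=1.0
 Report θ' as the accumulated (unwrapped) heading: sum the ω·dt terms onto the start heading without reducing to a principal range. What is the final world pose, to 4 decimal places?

(-6.5774, 2.3665, -9.7430)

step 1: θ'=-2.8680 (R=-4.0000) → pose (-2.4192, 0.6129, -2.8680)
step 2: θ'=-3.6180 (R=-1.0000) → pose (-3.1480, 0.6870, -3.6180)
step 3: θ'=-5.8680 (R=-0.3333) → pose (-3.1296, 1.2883, -5.8680)
step 4: θ'=-7.7430 (R=2.0000) → pose (-5.9240, 2.8968, -7.7430)
step 5: θ'=-9.7430 (R=-0.5000) → pose (-6.5774, 2.3665, -9.7430)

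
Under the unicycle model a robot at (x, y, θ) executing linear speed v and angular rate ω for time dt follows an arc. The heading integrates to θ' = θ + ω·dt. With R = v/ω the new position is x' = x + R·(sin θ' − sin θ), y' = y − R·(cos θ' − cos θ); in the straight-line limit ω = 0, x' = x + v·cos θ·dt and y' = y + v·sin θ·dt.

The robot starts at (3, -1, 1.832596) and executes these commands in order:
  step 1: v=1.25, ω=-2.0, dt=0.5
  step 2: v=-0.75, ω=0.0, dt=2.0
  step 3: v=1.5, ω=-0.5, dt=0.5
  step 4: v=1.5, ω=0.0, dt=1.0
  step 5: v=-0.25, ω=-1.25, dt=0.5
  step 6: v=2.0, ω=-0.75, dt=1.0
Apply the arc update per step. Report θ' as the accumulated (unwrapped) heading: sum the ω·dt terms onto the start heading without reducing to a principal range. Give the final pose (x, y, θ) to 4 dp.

step 1: θ'=0.8326 (R=-0.6250) → pose (3.1414, -0.4176, 0.8326)
step 2: θ'=0.8326 (straight) → pose (2.1320, -1.5272, 0.8326)
step 3: θ'=0.5826 (R=-3.0000) → pose (2.7004, -1.0409, 0.5826)
step 4: θ'=0.5826 (straight) → pose (3.9530, -0.2156, 0.5826)
step 5: θ'=-0.0424 (R=0.2000) → pose (3.8345, -0.2484, -0.0424)
step 6: θ'=-0.7924 (R=-2.6667) → pose (5.6202, -1.0404, -0.7924)

(5.6202, -1.0404, -0.7924)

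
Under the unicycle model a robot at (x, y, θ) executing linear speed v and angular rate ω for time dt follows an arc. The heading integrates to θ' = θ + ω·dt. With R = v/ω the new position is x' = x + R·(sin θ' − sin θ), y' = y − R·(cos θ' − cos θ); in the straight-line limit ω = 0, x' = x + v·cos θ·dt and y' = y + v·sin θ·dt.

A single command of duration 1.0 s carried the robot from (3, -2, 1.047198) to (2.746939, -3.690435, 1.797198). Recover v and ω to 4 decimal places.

v = -1.7500, ω = 0.7500

Δθ = 1.797198 − 1.047198 = 0.750000
ω = Δθ/dt = 0.750000/1.0 = 0.7500
R = −Δy/(cos θ' − cos θ) = -2.3333
v = R·ω = -2.3333·0.7500 = -1.7500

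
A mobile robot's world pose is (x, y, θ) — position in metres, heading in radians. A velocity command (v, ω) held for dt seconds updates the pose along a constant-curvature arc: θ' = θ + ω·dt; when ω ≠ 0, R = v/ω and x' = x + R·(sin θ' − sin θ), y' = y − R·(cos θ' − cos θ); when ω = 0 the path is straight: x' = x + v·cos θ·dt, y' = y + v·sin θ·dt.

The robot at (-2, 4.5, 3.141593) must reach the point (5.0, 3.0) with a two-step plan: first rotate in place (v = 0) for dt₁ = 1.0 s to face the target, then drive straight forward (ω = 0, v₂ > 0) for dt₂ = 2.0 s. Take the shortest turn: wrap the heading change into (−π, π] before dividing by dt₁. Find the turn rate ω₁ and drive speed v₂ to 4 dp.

ω₁ = 2.9305, v₂ = 3.5795

heading to target = atan2(3−4.5, 5−-2) = -0.2111
Δθ = wrap(-0.2111 − 3.1416) = 2.9305; ω₁ = Δθ/dt₁ = 2.9305
distance = √((5−-2)² + (3−4.5)²) = 7.1589; v₂ = distance/dt₂ = 3.5795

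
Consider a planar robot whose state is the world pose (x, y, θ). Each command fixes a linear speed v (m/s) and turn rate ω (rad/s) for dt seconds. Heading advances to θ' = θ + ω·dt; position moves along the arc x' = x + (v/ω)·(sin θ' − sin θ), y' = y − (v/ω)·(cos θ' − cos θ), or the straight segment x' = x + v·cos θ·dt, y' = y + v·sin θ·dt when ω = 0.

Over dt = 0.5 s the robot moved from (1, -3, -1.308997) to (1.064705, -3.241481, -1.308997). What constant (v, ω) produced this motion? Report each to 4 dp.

v = 0.5000, ω = 0.0000

Δθ = -1.308997 − -1.308997 = 0.000000
ω = Δθ/dt = 0.000000/0.5 = 0.0000
ω = 0 → v = (Δx·cos θ + Δy·sin θ)/dt = 0.5000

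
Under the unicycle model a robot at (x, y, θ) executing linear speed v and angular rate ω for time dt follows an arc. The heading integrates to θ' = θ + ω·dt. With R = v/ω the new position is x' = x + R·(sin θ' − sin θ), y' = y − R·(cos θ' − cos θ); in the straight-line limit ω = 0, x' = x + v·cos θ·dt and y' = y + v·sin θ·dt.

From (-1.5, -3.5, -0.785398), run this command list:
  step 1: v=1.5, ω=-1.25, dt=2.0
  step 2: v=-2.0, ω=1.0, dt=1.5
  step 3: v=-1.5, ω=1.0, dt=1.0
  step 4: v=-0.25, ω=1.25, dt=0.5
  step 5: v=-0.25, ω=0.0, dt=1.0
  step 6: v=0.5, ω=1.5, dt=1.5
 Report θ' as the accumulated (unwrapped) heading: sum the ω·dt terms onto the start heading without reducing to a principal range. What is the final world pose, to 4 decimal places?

(-0.6983, -2.0123, 2.0896)

step 1: θ'=-3.2854 (R=-1.2000) → pose (-2.5205, -5.5361, -3.2854)
step 2: θ'=-1.7854 (R=-2.0000) → pose (-0.2798, -3.9827, -1.7854)
step 3: θ'=-0.7854 (R=-1.5000) → pose (-0.6847, -2.6026, -0.7854)
step 4: θ'=-0.1604 (R=-0.2000) → pose (-0.7942, -2.5466, -0.1604)
step 5: θ'=-0.1604 (straight) → pose (-1.0410, -2.5067, -0.1604)
step 6: θ'=2.0896 (R=0.3333) → pose (-0.6983, -2.0123, 2.0896)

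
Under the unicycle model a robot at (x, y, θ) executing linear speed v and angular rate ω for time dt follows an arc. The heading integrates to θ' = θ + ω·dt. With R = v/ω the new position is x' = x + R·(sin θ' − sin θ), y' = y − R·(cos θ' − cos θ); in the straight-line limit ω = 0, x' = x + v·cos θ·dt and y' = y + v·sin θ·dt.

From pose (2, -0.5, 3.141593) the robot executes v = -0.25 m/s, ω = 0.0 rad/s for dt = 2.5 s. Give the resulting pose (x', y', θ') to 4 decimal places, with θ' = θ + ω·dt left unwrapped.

θ' = 3.1416 + 0.0·2.5 = 3.1416
ω = 0 → straight: x' = 2 + -0.25·cos(3.1416)·2.5 = 2.6250
y' = -0.5 + -0.25·sin(3.1416)·2.5 = -0.5000

(2.6250, -0.5000, 3.1416)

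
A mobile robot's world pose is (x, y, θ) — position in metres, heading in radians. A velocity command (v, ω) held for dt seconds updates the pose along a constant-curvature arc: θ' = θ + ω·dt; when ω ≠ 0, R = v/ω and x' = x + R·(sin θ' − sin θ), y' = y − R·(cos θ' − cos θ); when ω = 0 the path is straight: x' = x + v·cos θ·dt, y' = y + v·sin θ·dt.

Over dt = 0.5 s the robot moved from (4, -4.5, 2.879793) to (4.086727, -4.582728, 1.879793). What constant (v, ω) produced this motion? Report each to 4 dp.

Δθ = 1.879793 − 2.879793 = -1.000000
ω = Δθ/dt = -1.000000/0.5 = -2.0000
R = Δx/(sin θ' − sin θ) = 0.1250
v = R·ω = 0.1250·-2.0000 = -0.2500

v = -0.2500, ω = -2.0000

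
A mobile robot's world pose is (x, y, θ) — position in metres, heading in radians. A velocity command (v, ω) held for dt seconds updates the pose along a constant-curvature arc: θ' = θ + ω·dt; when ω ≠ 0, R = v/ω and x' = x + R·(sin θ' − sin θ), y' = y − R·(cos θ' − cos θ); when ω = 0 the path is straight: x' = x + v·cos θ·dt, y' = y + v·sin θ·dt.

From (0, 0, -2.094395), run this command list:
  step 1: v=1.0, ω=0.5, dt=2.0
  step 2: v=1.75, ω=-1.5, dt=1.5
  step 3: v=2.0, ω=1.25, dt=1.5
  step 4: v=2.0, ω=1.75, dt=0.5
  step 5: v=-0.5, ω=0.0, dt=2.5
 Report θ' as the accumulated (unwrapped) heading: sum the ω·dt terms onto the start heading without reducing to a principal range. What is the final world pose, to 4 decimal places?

(-3.7697, -5.4553, -0.5944)

step 1: θ'=-1.0944 (R=2.0000) → pose (-0.0453, -1.9172, -1.0944)
step 2: θ'=-3.3444 (R=-1.1667) → pose (-1.3170, -3.5949, -3.3444)
step 3: θ'=-1.4694 (R=1.6000) → pose (-3.2310, -5.3241, -1.4694)
step 4: θ'=-0.5944 (R=1.1429) → pose (-2.7341, -6.1553, -0.5944)
step 5: θ'=-0.5944 (straight) → pose (-3.7697, -5.4553, -0.5944)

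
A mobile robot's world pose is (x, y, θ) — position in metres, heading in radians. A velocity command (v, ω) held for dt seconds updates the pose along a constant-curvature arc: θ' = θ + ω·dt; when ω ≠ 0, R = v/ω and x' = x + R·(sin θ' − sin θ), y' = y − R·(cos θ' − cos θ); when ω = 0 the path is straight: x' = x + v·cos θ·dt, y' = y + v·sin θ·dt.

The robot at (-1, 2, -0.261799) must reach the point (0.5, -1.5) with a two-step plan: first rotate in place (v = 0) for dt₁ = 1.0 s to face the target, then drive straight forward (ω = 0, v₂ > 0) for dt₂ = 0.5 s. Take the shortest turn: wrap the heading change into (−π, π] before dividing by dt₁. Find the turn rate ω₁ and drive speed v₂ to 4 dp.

ω₁ = -0.9041, v₂ = 7.6158

heading to target = atan2(-1.5−2, 0.5−-1) = -1.1659
Δθ = wrap(-1.1659 − -0.2618) = -0.9041; ω₁ = Δθ/dt₁ = -0.9041
distance = √((0.5−-1)² + (-1.5−2)²) = 3.8079; v₂ = distance/dt₂ = 7.6158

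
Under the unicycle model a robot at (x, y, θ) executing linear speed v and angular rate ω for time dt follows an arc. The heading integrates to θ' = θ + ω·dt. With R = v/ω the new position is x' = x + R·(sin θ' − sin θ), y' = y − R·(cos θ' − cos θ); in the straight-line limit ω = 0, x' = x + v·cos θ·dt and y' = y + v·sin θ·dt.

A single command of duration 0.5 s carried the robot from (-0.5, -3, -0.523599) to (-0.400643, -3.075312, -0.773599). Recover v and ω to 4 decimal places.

Δθ = -0.773599 − -0.523599 = -0.250000
ω = Δθ/dt = -0.250000/0.5 = -0.5000
R = Δx/(sin θ' − sin θ) = -0.5000
v = R·ω = -0.5000·-0.5000 = 0.2500

v = 0.2500, ω = -0.5000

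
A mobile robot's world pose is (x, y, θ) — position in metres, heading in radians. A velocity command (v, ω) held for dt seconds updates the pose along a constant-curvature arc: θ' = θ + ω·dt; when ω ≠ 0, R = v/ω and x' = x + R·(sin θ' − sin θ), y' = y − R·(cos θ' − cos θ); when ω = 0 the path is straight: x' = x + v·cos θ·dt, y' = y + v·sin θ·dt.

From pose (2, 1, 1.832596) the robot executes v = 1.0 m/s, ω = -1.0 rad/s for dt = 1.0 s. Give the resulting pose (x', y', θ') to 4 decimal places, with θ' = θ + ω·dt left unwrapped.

(2.2262, 1.9318, 0.8326)

θ' = 1.8326 + -1.0·1.0 = 0.8326
R = v/ω = 1.0/-1.0 = -1.0000
x' = 2 + -1.0000·(sin 0.8326 − sin 1.8326) = 2.2262
y' = 1 − -1.0000·(cos 0.8326 − cos 1.8326) = 1.9318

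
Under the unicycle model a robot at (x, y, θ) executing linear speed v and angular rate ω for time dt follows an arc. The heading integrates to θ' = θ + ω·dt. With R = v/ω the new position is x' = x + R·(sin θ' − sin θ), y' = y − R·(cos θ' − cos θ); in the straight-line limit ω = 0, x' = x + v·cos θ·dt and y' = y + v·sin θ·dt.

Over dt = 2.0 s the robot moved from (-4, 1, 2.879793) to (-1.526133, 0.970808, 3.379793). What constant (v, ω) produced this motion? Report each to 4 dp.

Δθ = 3.379793 − 2.879793 = 0.500000
ω = Δθ/dt = 0.500000/2.0 = 0.2500
R = Δx/(sin θ' − sin θ) = -5.0000
v = R·ω = -5.0000·0.2500 = -1.2500

v = -1.2500, ω = 0.2500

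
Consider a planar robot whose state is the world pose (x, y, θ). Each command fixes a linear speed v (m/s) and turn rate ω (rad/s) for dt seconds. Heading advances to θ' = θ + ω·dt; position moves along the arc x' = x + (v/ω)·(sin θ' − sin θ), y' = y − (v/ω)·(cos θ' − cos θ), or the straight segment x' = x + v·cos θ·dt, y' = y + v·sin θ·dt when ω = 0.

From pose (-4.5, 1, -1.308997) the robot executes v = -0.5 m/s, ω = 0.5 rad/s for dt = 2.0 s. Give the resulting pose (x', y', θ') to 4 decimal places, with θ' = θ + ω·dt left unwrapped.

(-5.1618, 1.6938, -0.3090)

θ' = -1.3090 + 0.5·2.0 = -0.3090
R = v/ω = -0.5/0.5 = -1.0000
x' = -4.5 + -1.0000·(sin -0.3090 − sin -1.3090) = -5.1618
y' = 1 − -1.0000·(cos -0.3090 − cos -1.3090) = 1.6938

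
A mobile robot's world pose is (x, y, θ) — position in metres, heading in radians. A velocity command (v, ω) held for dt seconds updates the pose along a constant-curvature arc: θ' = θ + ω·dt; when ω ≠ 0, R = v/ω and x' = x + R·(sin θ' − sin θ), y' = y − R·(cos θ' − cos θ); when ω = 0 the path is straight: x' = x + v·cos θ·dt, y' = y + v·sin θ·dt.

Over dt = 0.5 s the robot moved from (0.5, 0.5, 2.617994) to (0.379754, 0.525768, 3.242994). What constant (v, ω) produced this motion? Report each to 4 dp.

v = 0.2500, ω = 1.2500

Δθ = 3.242994 − 2.617994 = 0.625000
ω = Δθ/dt = 0.625000/0.5 = 1.2500
R = Δx/(sin θ' − sin θ) = 0.2000
v = R·ω = 0.2000·1.2500 = 0.2500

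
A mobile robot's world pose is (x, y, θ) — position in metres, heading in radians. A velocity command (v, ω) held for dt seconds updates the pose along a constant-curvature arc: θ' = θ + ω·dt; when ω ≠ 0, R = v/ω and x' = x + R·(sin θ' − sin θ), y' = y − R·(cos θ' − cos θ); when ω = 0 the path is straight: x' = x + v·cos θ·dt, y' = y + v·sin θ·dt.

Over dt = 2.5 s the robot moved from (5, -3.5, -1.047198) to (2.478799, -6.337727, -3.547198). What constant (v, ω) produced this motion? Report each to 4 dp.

v = 2.0000, ω = -1.0000

Δθ = -3.547198 − -1.047198 = -2.500000
ω = Δθ/dt = -2.500000/2.5 = -1.0000
R = −Δy/(cos θ' − cos θ) = -2.0000
v = R·ω = -2.0000·-1.0000 = 2.0000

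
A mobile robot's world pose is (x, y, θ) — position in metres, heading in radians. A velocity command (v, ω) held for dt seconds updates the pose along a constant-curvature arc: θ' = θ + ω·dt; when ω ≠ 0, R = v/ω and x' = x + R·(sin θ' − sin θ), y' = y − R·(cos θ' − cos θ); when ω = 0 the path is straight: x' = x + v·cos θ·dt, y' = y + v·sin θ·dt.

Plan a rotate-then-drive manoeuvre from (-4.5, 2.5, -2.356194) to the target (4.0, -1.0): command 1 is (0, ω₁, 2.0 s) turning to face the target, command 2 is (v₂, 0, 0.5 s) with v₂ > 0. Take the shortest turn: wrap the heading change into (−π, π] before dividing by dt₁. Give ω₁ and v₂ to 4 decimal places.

ω₁ = 0.9828, v₂ = 18.3848

heading to target = atan2(-1−2.5, 4−-4.5) = -0.3906
Δθ = wrap(-0.3906 − -2.3562) = 1.9656; ω₁ = Δθ/dt₁ = 0.9828
distance = √((4−-4.5)² + (-1−2.5)²) = 9.1924; v₂ = distance/dt₂ = 18.3848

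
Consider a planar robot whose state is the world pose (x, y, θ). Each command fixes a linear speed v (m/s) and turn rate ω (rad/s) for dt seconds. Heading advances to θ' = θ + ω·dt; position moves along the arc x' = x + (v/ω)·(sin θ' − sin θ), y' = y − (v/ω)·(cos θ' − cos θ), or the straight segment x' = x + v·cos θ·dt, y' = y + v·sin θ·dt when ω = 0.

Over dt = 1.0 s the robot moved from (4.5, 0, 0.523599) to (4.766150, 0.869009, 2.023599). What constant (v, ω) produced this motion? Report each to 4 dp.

Δθ = 2.023599 − 0.523599 = 1.500000
ω = Δθ/dt = 1.500000/1.0 = 1.5000
R = −Δy/(cos θ' − cos θ) = 0.6667
v = R·ω = 0.6667·1.5000 = 1.0000

v = 1.0000, ω = 1.5000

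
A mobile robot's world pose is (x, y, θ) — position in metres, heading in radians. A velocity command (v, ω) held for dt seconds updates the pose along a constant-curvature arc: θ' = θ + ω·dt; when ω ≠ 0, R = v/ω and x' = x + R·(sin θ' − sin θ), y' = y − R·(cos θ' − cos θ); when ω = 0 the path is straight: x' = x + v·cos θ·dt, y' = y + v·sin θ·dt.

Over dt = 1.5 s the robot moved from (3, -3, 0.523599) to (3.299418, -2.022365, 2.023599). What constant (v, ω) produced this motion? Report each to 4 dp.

v = 0.7500, ω = 1.0000

Δθ = 2.023599 − 0.523599 = 1.500000
ω = Δθ/dt = 1.500000/1.5 = 1.0000
R = −Δy/(cos θ' − cos θ) = 0.7500
v = R·ω = 0.7500·1.0000 = 0.7500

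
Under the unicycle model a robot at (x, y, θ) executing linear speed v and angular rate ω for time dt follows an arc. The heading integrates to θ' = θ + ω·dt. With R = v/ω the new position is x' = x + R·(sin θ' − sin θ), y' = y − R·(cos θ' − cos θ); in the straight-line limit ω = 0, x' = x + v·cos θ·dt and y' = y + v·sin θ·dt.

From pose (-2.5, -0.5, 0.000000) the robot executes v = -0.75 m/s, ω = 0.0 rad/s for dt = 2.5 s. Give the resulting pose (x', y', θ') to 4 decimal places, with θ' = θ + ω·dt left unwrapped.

(-4.3750, -0.5000, 0.0000)

θ' = 0.0000 + 0.0·2.5 = 0.0000
ω = 0 → straight: x' = -2.5 + -0.75·cos(0.0000)·2.5 = -4.3750
y' = -0.5 + -0.75·sin(0.0000)·2.5 = -0.5000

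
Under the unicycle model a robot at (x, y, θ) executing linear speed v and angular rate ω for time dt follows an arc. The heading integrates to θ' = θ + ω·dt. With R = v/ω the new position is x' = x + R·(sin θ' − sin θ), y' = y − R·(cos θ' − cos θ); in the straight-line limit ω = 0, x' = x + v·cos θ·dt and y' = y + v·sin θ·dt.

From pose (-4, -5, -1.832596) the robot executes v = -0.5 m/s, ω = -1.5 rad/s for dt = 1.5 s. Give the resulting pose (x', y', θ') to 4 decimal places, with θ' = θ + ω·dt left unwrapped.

(-3.4086, -4.8899, -4.0826)

θ' = -1.8326 + -1.5·1.5 = -4.0826
R = v/ω = -0.5/-1.5 = 0.3333
x' = -4 + 0.3333·(sin -4.0826 − sin -1.8326) = -3.4086
y' = -5 − 0.3333·(cos -4.0826 − cos -1.8326) = -4.8899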